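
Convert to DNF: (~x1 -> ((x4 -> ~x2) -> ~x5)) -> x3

(~x1 -> ((x4 -> ~x2) -> ~x5)) -> x3
≡ ~(~x1 -> ((x4 -> ~x2) -> ~x5)) | x3
≡ ~(~~x1 | ((x4 -> ~x2) -> ~x5)) | x3
≡ ~(~~x1 | ~(x4 -> ~x2) | ~x5) | x3
≡ ~(~~x1 | ~(~x4 | ~x2) | ~x5) | x3
≡ (~~~x1 & ~~(~x4 | ~x2) & ~~x5) | x3
≡ (~x1 & ~~(~x4 | ~x2) & ~~x5) | x3
≡ (~x1 & (~x4 | ~x2) & ~~x5) | x3
≡ (~x1 & (~x4 | ~x2) & x5) | x3
≡ (~x1 & ~x4 & x5) | (~x1 & ~x2 & x5) | x3

(~x1 & ~x4 & x5) | (~x1 & ~x2 & x5) | x3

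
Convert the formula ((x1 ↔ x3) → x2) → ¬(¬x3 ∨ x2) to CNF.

(¬x1 ∨ x3) ∧ ¬x2

((x1 ↔ x3) → x2) → ¬(¬x3 ∨ x2)
≡ ¬((x1 ↔ x3) → x2) ∨ ¬(¬x3 ∨ x2)   — eliminate →
≡ ¬(¬(x1 ↔ x3) ∨ x2) ∨ ¬(¬x3 ∨ x2)   — eliminate →
≡ ¬(¬((x1 → x3) ∧ (x3 → x1)) ∨ x2) ∨ ¬(¬x3 ∨ x2)   — eliminate ↔
≡ ¬(¬((¬x1 ∨ x3) ∧ (x3 → x1)) ∨ x2) ∨ ¬(¬x3 ∨ x2)   — eliminate →
≡ ¬(¬((¬x1 ∨ x3) ∧ (¬x3 ∨ x1)) ∨ x2) ∨ ¬(¬x3 ∨ x2)   — eliminate →
≡ (¬¬((¬x1 ∨ x3) ∧ (¬x3 ∨ x1)) ∧ ¬x2) ∨ ¬(¬x3 ∨ x2)   — De Morgan
≡ ((¬x1 ∨ x3) ∧ (¬x3 ∨ x1) ∧ ¬x2) ∨ ¬(¬x3 ∨ x2)   — double negation
≡ ((¬x1 ∨ x3) ∧ (¬x3 ∨ x1) ∧ ¬x2) ∨ (¬¬x3 ∧ ¬x2)   — De Morgan
≡ ((¬x1 ∨ x3) ∧ (¬x3 ∨ x1) ∧ ¬x2) ∨ (x3 ∧ ¬x2)   — double negation
≡ (¬x1 ∨ x3 ∨ x3) ∧ (¬x1 ∨ x3 ∨ ¬x2) ∧ (¬x3 ∨ x1 ∨ x3) ∧ (¬x3 ∨ x1 ∨ ¬x2) ∧ (¬x2 ∨ x3) ∧ (¬x2 ∨ ¬x2)   — distribute ∨ over ∧
≡ (¬x1 ∨ x3) ∧ ¬x2   — simplify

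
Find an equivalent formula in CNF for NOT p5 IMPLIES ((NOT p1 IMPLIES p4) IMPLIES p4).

NOT p5 IMPLIES ((NOT p1 IMPLIES p4) IMPLIES p4)
≡ NOT NOT p5 OR ((NOT p1 IMPLIES p4) IMPLIES p4)   [eliminate IMPLIES]
≡ NOT NOT p5 OR NOT (NOT p1 IMPLIES p4) OR p4   [eliminate IMPLIES]
≡ NOT NOT p5 OR NOT (NOT NOT p1 OR p4) OR p4   [eliminate IMPLIES]
≡ p5 OR NOT (NOT NOT p1 OR p4) OR p4   [double negation]
≡ p5 OR (NOT NOT NOT p1 AND NOT p4) OR p4   [De Morgan]
≡ p5 OR (NOT p1 AND NOT p4) OR p4   [double negation]
≡ (p5 OR NOT p1 OR p4) AND (p5 OR NOT p4 OR p4)   [distribute OR over AND]
≡ p5 OR NOT p1 OR p4   [simplify]

p5 OR NOT p1 OR p4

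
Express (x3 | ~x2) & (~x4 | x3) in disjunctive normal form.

(x3 | ~x2) & (~x4 | x3)
⇔ (x3 & ~x4) | (x3 & x3) | (~x2 & ~x4) | (~x2 & x3)
⇔ x3 | (~x2 & ~x4)

x3 | (~x2 & ~x4)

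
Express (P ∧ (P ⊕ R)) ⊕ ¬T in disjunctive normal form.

(P ∧ (P ⊕ R)) ⊕ ¬T
= (P ∧ (P ⊕ R) ∧ ¬¬T) ∨ (¬(P ∧ (P ⊕ R)) ∧ ¬T)   [expand ⊕]
= (P ∧ ((P ∧ ¬R) ∨ (¬P ∧ R)) ∧ ¬¬T) ∨ (¬(P ∧ (P ⊕ R)) ∧ ¬T)   [expand ⊕]
= (P ∧ ((P ∧ ¬R) ∨ (¬P ∧ R)) ∧ ¬¬T) ∨ (¬(P ∧ ((P ∧ ¬R) ∨ (¬P ∧ R))) ∧ ¬T)   [expand ⊕]
= (P ∧ ((P ∧ ¬R) ∨ (¬P ∧ R)) ∧ T) ∨ (¬(P ∧ ((P ∧ ¬R) ∨ (¬P ∧ R))) ∧ ¬T)   [double negation]
= (P ∧ ((P ∧ ¬R) ∨ (¬P ∧ R)) ∧ T) ∨ ((¬P ∨ ¬((P ∧ ¬R) ∨ (¬P ∧ R))) ∧ ¬T)   [De Morgan]
= (P ∧ ((P ∧ ¬R) ∨ (¬P ∧ R)) ∧ T) ∨ ((¬P ∨ (¬(P ∧ ¬R) ∧ ¬(¬P ∧ R))) ∧ ¬T)   [De Morgan]
= (P ∧ ((P ∧ ¬R) ∨ (¬P ∧ R)) ∧ T) ∨ ((¬P ∨ ((¬P ∨ ¬¬R) ∧ ¬(¬P ∧ R))) ∧ ¬T)   [De Morgan]
= (P ∧ ((P ∧ ¬R) ∨ (¬P ∧ R)) ∧ T) ∨ ((¬P ∨ ((¬P ∨ R) ∧ ¬(¬P ∧ R))) ∧ ¬T)   [double negation]
= (P ∧ ((P ∧ ¬R) ∨ (¬P ∧ R)) ∧ T) ∨ ((¬P ∨ ((¬P ∨ R) ∧ (¬¬P ∨ ¬R))) ∧ ¬T)   [De Morgan]
= (P ∧ ((P ∧ ¬R) ∨ (¬P ∧ R)) ∧ T) ∨ ((¬P ∨ ((¬P ∨ R) ∧ (P ∨ ¬R))) ∧ ¬T)   [double negation]
= (P ∧ P ∧ ¬R ∧ T) ∨ (P ∧ ¬P ∧ R ∧ T) ∨ (¬P ∧ ¬T) ∨ (¬P ∧ P ∧ ¬T) ∨ (¬P ∧ ¬R ∧ ¬T) ∨ (R ∧ P ∧ ¬T) ∨ (R ∧ ¬R ∧ ¬T)   [distribute ∧ over ∨]
= (P ∧ ¬R ∧ T) ∨ (¬P ∧ ¬T) ∨ (R ∧ P ∧ ¬T)   [simplify]

(P ∧ ¬R ∧ T) ∨ (¬P ∧ ¬T) ∨ (R ∧ P ∧ ¬T)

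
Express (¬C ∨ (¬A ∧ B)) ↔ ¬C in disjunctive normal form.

(¬C ∨ (¬A ∧ B)) ↔ ¬C
= ((¬C ∨ (¬A ∧ B)) → ¬C) ∧ (¬C → (¬C ∨ (¬A ∧ B)))   [eliminate ↔]
= (¬(¬C ∨ (¬A ∧ B)) ∨ ¬C) ∧ (¬C → (¬C ∨ (¬A ∧ B)))   [eliminate →]
= (¬(¬C ∨ (¬A ∧ B)) ∨ ¬C) ∧ (¬¬C ∨ ¬C ∨ (¬A ∧ B))   [eliminate →]
= ((¬¬C ∧ ¬(¬A ∧ B)) ∨ ¬C) ∧ (¬¬C ∨ ¬C ∨ (¬A ∧ B))   [De Morgan]
= ((C ∧ ¬(¬A ∧ B)) ∨ ¬C) ∧ (¬¬C ∨ ¬C ∨ (¬A ∧ B))   [double negation]
= ((C ∧ (¬¬A ∨ ¬B)) ∨ ¬C) ∧ (¬¬C ∨ ¬C ∨ (¬A ∧ B))   [De Morgan]
= ((C ∧ (A ∨ ¬B)) ∨ ¬C) ∧ (¬¬C ∨ ¬C ∨ (¬A ∧ B))   [double negation]
= ((C ∧ (A ∨ ¬B)) ∨ ¬C) ∧ (C ∨ ¬C ∨ (¬A ∧ B))   [double negation]
= (C ∧ A ∧ C) ∨ (C ∧ A ∧ ¬C) ∨ (C ∧ A ∧ ¬A ∧ B) ∨ (C ∧ ¬B ∧ C) ∨ (C ∧ ¬B ∧ ¬C) ∨ (C ∧ ¬B ∧ ¬A ∧ B) ∨ (¬C ∧ C) ∨ (¬C ∧ ¬C) ∨ (¬C ∧ ¬A ∧ B)   [distribute ∧ over ∨]
= (C ∧ A) ∨ (C ∧ ¬B) ∨ ¬C   [simplify]

(C ∧ A) ∨ (C ∧ ¬B) ∨ ¬C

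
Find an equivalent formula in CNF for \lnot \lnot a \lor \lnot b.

\lnot \lnot a \lor \lnot b
= a \lor \lnot b   [double negation]

a \lor \lnot b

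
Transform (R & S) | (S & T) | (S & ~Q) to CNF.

(R | T | ~Q) & S

(R & S) | (S & T) | (S & ~Q)
⇔ (R | S | S) & (R | S | ~Q) & (R | T | S) & (R | T | ~Q) & (S | S | S) & (S | S | ~Q) & (S | T | S) & (S | T | ~Q)   [distribute | over &]
⇔ (R | T | ~Q) & S   [simplify]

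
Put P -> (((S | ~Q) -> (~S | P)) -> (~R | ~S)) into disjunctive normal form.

P -> (((S | ~Q) -> (~S | P)) -> (~R | ~S))
≡ ~P | (((S | ~Q) -> (~S | P)) -> (~R | ~S))   [eliminate ->]
≡ ~P | ~((S | ~Q) -> (~S | P)) | ~R | ~S   [eliminate ->]
≡ ~P | ~(~(S | ~Q) | ~S | P) | ~R | ~S   [eliminate ->]
≡ ~P | (~~(S | ~Q) & ~~S & ~P) | ~R | ~S   [De Morgan]
≡ ~P | ((S | ~Q) & ~~S & ~P) | ~R | ~S   [double negation]
≡ ~P | ((S | ~Q) & S & ~P) | ~R | ~S   [double negation]
≡ ~P | (S & S & ~P) | (~Q & S & ~P) | ~R | ~S   [distribute & over |]
≡ ~P | ~R | ~S   [simplify]

~P | ~R | ~S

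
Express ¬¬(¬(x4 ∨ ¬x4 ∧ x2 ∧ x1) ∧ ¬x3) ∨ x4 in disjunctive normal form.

¬¬(¬(x4 ∨ ¬x4 ∧ x2 ∧ x1) ∧ ¬x3) ∨ x4
= ¬(x4 ∨ ¬x4 ∧ x2 ∧ x1) ∧ ¬x3 ∨ x4   [double negation]
= ¬x4 ∧ ¬(¬x4 ∧ x2 ∧ x1) ∧ ¬x3 ∨ x4   [De Morgan]
= ¬x4 ∧ (¬¬x4 ∨ ¬x2 ∨ ¬x1) ∧ ¬x3 ∨ x4   [De Morgan]
= ¬x4 ∧ (x4 ∨ ¬x2 ∨ ¬x1) ∧ ¬x3 ∨ x4   [double negation]
= ¬x4 ∧ x4 ∧ ¬x3 ∨ ¬x4 ∧ ¬x2 ∧ ¬x3 ∨ ¬x4 ∧ ¬x1 ∧ ¬x3 ∨ x4   [distribute ∧ over ∨]
= ¬x4 ∧ ¬x2 ∧ ¬x3 ∨ ¬x4 ∧ ¬x1 ∧ ¬x3 ∨ x4   [simplify]

¬x4 ∧ ¬x2 ∧ ¬x3 ∨ ¬x4 ∧ ¬x1 ∧ ¬x3 ∨ x4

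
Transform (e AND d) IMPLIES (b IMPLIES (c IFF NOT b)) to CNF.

NOT e OR NOT d OR NOT b OR NOT c

(e AND d) IMPLIES (b IMPLIES (c IFF NOT b))
≡ NOT (e AND d) OR (b IMPLIES (c IFF NOT b))
≡ NOT (e AND d) OR NOT b OR (c IFF NOT b)
≡ NOT (e AND d) OR NOT b OR ((c IMPLIES NOT b) AND (NOT b IMPLIES c))
≡ NOT (e AND d) OR NOT b OR ((NOT c OR NOT b) AND (NOT b IMPLIES c))
≡ NOT (e AND d) OR NOT b OR ((NOT c OR NOT b) AND (NOT NOT b OR c))
≡ NOT e OR NOT d OR NOT b OR ((NOT c OR NOT b) AND (NOT NOT b OR c))
≡ NOT e OR NOT d OR NOT b OR ((NOT c OR NOT b) AND (b OR c))
≡ (NOT e OR NOT d OR NOT b OR NOT c OR NOT b) AND (NOT e OR NOT d OR NOT b OR b OR c)
≡ NOT e OR NOT d OR NOT b OR NOT c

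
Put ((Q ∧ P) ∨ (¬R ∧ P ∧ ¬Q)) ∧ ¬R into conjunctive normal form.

P ∧ ¬R

((Q ∧ P) ∨ (¬R ∧ P ∧ ¬Q)) ∧ ¬R
⇔ (Q ∨ ¬R) ∧ (Q ∨ P) ∧ (Q ∨ ¬Q) ∧ (P ∨ ¬R) ∧ (P ∨ P) ∧ (P ∨ ¬Q) ∧ ¬R   [distribute ∨ over ∧]
⇔ P ∧ ¬R   [simplify]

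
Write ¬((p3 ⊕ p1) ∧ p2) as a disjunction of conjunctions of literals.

¬((p3 ⊕ p1) ∧ p2)
≡ ¬(((p3 ∧ ¬p1) ∨ (¬p3 ∧ p1)) ∧ p2)   [expand ⊕]
≡ ¬((p3 ∧ ¬p1) ∨ (¬p3 ∧ p1)) ∨ ¬p2   [De Morgan]
≡ (¬(p3 ∧ ¬p1) ∧ ¬(¬p3 ∧ p1)) ∨ ¬p2   [De Morgan]
≡ ((¬p3 ∨ ¬¬p1) ∧ ¬(¬p3 ∧ p1)) ∨ ¬p2   [De Morgan]
≡ ((¬p3 ∨ p1) ∧ ¬(¬p3 ∧ p1)) ∨ ¬p2   [double negation]
≡ ((¬p3 ∨ p1) ∧ (¬¬p3 ∨ ¬p1)) ∨ ¬p2   [De Morgan]
≡ ((¬p3 ∨ p1) ∧ (p3 ∨ ¬p1)) ∨ ¬p2   [double negation]
≡ (¬p3 ∧ p3) ∨ (¬p3 ∧ ¬p1) ∨ (p1 ∧ p3) ∨ (p1 ∧ ¬p1) ∨ ¬p2   [distribute ∧ over ∨]
≡ (¬p3 ∧ ¬p1) ∨ (p1 ∧ p3) ∨ ¬p2   [simplify]

(¬p3 ∧ ¬p1) ∨ (p1 ∧ p3) ∨ ¬p2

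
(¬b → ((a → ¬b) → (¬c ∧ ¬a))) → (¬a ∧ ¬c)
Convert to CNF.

(¬b ∨ ¬a) ∧ (¬b ∨ ¬c)

(¬b → ((a → ¬b) → (¬c ∧ ¬a))) → (¬a ∧ ¬c)
⇔ ¬(¬b → ((a → ¬b) → (¬c ∧ ¬a))) ∨ (¬a ∧ ¬c)   — eliminate →
⇔ ¬(¬¬b ∨ ((a → ¬b) → (¬c ∧ ¬a))) ∨ (¬a ∧ ¬c)   — eliminate →
⇔ ¬(¬¬b ∨ ¬(a → ¬b) ∨ (¬c ∧ ¬a)) ∨ (¬a ∧ ¬c)   — eliminate →
⇔ ¬(¬¬b ∨ ¬(¬a ∨ ¬b) ∨ (¬c ∧ ¬a)) ∨ (¬a ∧ ¬c)   — eliminate →
⇔ (¬¬¬b ∧ ¬¬(¬a ∨ ¬b) ∧ ¬(¬c ∧ ¬a)) ∨ (¬a ∧ ¬c)   — De Morgan
⇔ (¬b ∧ ¬¬(¬a ∨ ¬b) ∧ ¬(¬c ∧ ¬a)) ∨ (¬a ∧ ¬c)   — double negation
⇔ (¬b ∧ (¬a ∨ ¬b) ∧ ¬(¬c ∧ ¬a)) ∨ (¬a ∧ ¬c)   — double negation
⇔ (¬b ∧ (¬a ∨ ¬b) ∧ (¬¬c ∨ ¬¬a)) ∨ (¬a ∧ ¬c)   — De Morgan
⇔ (¬b ∧ (¬a ∨ ¬b) ∧ (c ∨ ¬¬a)) ∨ (¬a ∧ ¬c)   — double negation
⇔ (¬b ∧ (¬a ∨ ¬b) ∧ (c ∨ a)) ∨ (¬a ∧ ¬c)   — double negation
⇔ (¬b ∨ ¬a) ∧ (¬b ∨ ¬c) ∧ (¬a ∨ ¬b ∨ ¬a) ∧ (¬a ∨ ¬b ∨ ¬c) ∧ (c ∨ a ∨ ¬a) ∧ (c ∨ a ∨ ¬c)   — distribute ∨ over ∧
⇔ (¬b ∨ ¬a) ∧ (¬b ∨ ¬c)   — simplify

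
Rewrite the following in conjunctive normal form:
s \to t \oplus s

s \to t \oplus s
≡ \lnot s \lor (t \oplus s)   [eliminate \to]
≡ \lnot s \lor (t \lor s) \land \lnot (t \land s)   [expand \oplus]
≡ \lnot s \lor (t \lor s) \land (\lnot t \lor \lnot s)   [De Morgan]
≡ (\lnot s \lor t \lor s) \land (\lnot s \lor \lnot t \lor \lnot s)   [distribute \lor over \land]
≡ \lnot s \lor \lnot t   [simplify]

\lnot s \lor \lnot t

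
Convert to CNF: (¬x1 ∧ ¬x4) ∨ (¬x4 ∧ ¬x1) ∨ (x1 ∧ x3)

(¬x1 ∧ ¬x4) ∨ (¬x4 ∧ ¬x1) ∨ (x1 ∧ x3)
≡ (¬x1 ∨ ¬x4 ∨ x1) ∧ (¬x1 ∨ ¬x4 ∨ x3) ∧ (¬x1 ∨ ¬x1 ∨ x1) ∧ (¬x1 ∨ ¬x1 ∨ x3) ∧ (¬x4 ∨ ¬x4 ∨ x1) ∧ (¬x4 ∨ ¬x4 ∨ x3) ∧ (¬x4 ∨ ¬x1 ∨ x1) ∧ (¬x4 ∨ ¬x1 ∨ x3)
≡ (¬x1 ∨ x3) ∧ (¬x4 ∨ x1) ∧ (¬x4 ∨ x3)

(¬x1 ∨ x3) ∧ (¬x4 ∨ x1) ∧ (¬x4 ∨ x3)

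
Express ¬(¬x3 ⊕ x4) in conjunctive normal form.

(x3 ∨ x4) ∧ (¬x4 ∨ ¬x3)

¬(¬x3 ⊕ x4)
≡ ¬((¬x3 ∨ x4) ∧ ¬(¬x3 ∧ x4))   [expand ⊕]
≡ ¬(¬x3 ∨ x4) ∨ ¬¬(¬x3 ∧ x4)   [De Morgan]
≡ (¬¬x3 ∧ ¬x4) ∨ ¬¬(¬x3 ∧ x4)   [De Morgan]
≡ (x3 ∧ ¬x4) ∨ ¬¬(¬x3 ∧ x4)   [double negation]
≡ (x3 ∧ ¬x4) ∨ (¬x3 ∧ x4)   [double negation]
≡ (x3 ∨ ¬x3) ∧ (x3 ∨ x4) ∧ (¬x4 ∨ ¬x3) ∧ (¬x4 ∨ x4)   [distribute ∨ over ∧]
≡ (x3 ∨ x4) ∧ (¬x4 ∨ ¬x3)   [simplify]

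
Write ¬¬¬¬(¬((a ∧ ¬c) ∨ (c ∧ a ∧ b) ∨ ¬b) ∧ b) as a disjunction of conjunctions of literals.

¬¬¬¬(¬((a ∧ ¬c) ∨ (c ∧ a ∧ b) ∨ ¬b) ∧ b)
⇔ ¬¬(¬((a ∧ ¬c) ∨ (c ∧ a ∧ b) ∨ ¬b) ∧ b)   — double negation
⇔ ¬((a ∧ ¬c) ∨ (c ∧ a ∧ b) ∨ ¬b) ∧ b   — double negation
⇔ ¬(a ∧ ¬c) ∧ ¬(c ∧ a ∧ b) ∧ ¬¬b ∧ b   — De Morgan
⇔ (¬a ∨ ¬¬c) ∧ ¬(c ∧ a ∧ b) ∧ ¬¬b ∧ b   — De Morgan
⇔ (¬a ∨ c) ∧ ¬(c ∧ a ∧ b) ∧ ¬¬b ∧ b   — double negation
⇔ (¬a ∨ c) ∧ (¬c ∨ ¬a ∨ ¬b) ∧ ¬¬b ∧ b   — De Morgan
⇔ (¬a ∨ c) ∧ (¬c ∨ ¬a ∨ ¬b) ∧ b ∧ b   — double negation
⇔ (¬a ∧ ¬c ∧ b ∧ b) ∨ (¬a ∧ ¬a ∧ b ∧ b) ∨ (¬a ∧ ¬b ∧ b ∧ b) ∨ (c ∧ ¬c ∧ b ∧ b) ∨ (c ∧ ¬a ∧ b ∧ b) ∨ (c ∧ ¬b ∧ b ∧ b)   — distribute ∧ over ∨
⇔ ¬a ∧ b   — simplify

¬a ∧ b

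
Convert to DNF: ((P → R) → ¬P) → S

(R ∧ P) ∨ S

((P → R) → ¬P) → S
= ¬((P → R) → ¬P) ∨ S   [eliminate →]
= ¬(¬(P → R) ∨ ¬P) ∨ S   [eliminate →]
= ¬(¬(¬P ∨ R) ∨ ¬P) ∨ S   [eliminate →]
= (¬¬(¬P ∨ R) ∧ ¬¬P) ∨ S   [De Morgan]
= ((¬P ∨ R) ∧ ¬¬P) ∨ S   [double negation]
= ((¬P ∨ R) ∧ P) ∨ S   [double negation]
= (¬P ∧ P) ∨ (R ∧ P) ∨ S   [distribute ∧ over ∨]
= (R ∧ P) ∨ S   [simplify]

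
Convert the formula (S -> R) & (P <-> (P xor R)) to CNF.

(S -> R) & (P <-> (P xor R))
≡ (~S | R) & (P <-> (P xor R))   — eliminate ->
≡ (~S | R) & (P -> (P xor R)) & ((P xor R) -> P)   — eliminate <->
≡ (~S | R) & (~P | (P xor R)) & ((P xor R) -> P)   — eliminate ->
≡ (~S | R) & (~P | ((P | R) & ~(P & R))) & ((P xor R) -> P)   — expand xor
≡ (~S | R) & (~P | ((P | R) & ~(P & R))) & (~(P xor R) | P)   — eliminate ->
≡ (~S | R) & (~P | ((P | R) & ~(P & R))) & (~((P | R) & ~(P & R)) | P)   — expand xor
≡ (~S | R) & (~P | ((P | R) & (~P | ~R))) & (~((P | R) & ~(P & R)) | P)   — De Morgan
≡ (~S | R) & (~P | ((P | R) & (~P | ~R))) & (~(P | R) | ~~(P & R) | P)   — De Morgan
≡ (~S | R) & (~P | ((P | R) & (~P | ~R))) & ((~P & ~R) | ~~(P & R) | P)   — De Morgan
≡ (~S | R) & (~P | ((P | R) & (~P | ~R))) & ((~P & ~R) | (P & R) | P)   — double negation
≡ (~S | R) & (~P | P | R) & (~P | ~P | ~R) & (~P | P | P) & (~P | R | P) & (~R | P | P) & (~R | R | P)   — distribute | over &
≡ (~S | R) & (~P | ~R) & (~R | P)   — simplify

(~S | R) & (~P | ~R) & (~R | P)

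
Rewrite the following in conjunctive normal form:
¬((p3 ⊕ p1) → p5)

(p3 ∨ p1) ∧ (¬p3 ∨ ¬p1) ∧ ¬p5

¬((p3 ⊕ p1) → p5)
≡ ¬(¬(p3 ⊕ p1) ∨ p5)   (eliminate →)
≡ ¬(¬((p3 ∨ p1) ∧ ¬(p3 ∧ p1)) ∨ p5)   (expand ⊕)
≡ ¬¬((p3 ∨ p1) ∧ ¬(p3 ∧ p1)) ∧ ¬p5   (De Morgan)
≡ (p3 ∨ p1) ∧ ¬(p3 ∧ p1) ∧ ¬p5   (double negation)
≡ (p3 ∨ p1) ∧ (¬p3 ∨ ¬p1) ∧ ¬p5   (De Morgan)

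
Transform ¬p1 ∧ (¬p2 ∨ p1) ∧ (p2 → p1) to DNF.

¬p1 ∧ (¬p2 ∨ p1) ∧ (p2 → p1)
= ¬p1 ∧ (¬p2 ∨ p1) ∧ (¬p2 ∨ p1)   [eliminate →]
= ¬p1 ∧ ¬p2 ∧ ¬p2 ∨ ¬p1 ∧ ¬p2 ∧ p1 ∨ ¬p1 ∧ p1 ∧ ¬p2 ∨ ¬p1 ∧ p1 ∧ p1   [distribute ∧ over ∨]
= ¬p1 ∧ ¬p2   [simplify]

¬p1 ∧ ¬p2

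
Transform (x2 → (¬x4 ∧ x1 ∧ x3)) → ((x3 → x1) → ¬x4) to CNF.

(x2 → (¬x4 ∧ x1 ∧ x3)) → ((x3 → x1) → ¬x4)
≡ ¬(x2 → (¬x4 ∧ x1 ∧ x3)) ∨ ((x3 → x1) → ¬x4)   [eliminate →]
≡ ¬(¬x2 ∨ (¬x4 ∧ x1 ∧ x3)) ∨ ((x3 → x1) → ¬x4)   [eliminate →]
≡ ¬(¬x2 ∨ (¬x4 ∧ x1 ∧ x3)) ∨ ¬(x3 → x1) ∨ ¬x4   [eliminate →]
≡ ¬(¬x2 ∨ (¬x4 ∧ x1 ∧ x3)) ∨ ¬(¬x3 ∨ x1) ∨ ¬x4   [eliminate →]
≡ (¬¬x2 ∧ ¬(¬x4 ∧ x1 ∧ x3)) ∨ ¬(¬x3 ∨ x1) ∨ ¬x4   [De Morgan]
≡ (x2 ∧ ¬(¬x4 ∧ x1 ∧ x3)) ∨ ¬(¬x3 ∨ x1) ∨ ¬x4   [double negation]
≡ (x2 ∧ (¬¬x4 ∨ ¬x1 ∨ ¬x3)) ∨ ¬(¬x3 ∨ x1) ∨ ¬x4   [De Morgan]
≡ (x2 ∧ (x4 ∨ ¬x1 ∨ ¬x3)) ∨ ¬(¬x3 ∨ x1) ∨ ¬x4   [double negation]
≡ (x2 ∧ (x4 ∨ ¬x1 ∨ ¬x3)) ∨ (¬¬x3 ∧ ¬x1) ∨ ¬x4   [De Morgan]
≡ (x2 ∧ (x4 ∨ ¬x1 ∨ ¬x3)) ∨ (x3 ∧ ¬x1) ∨ ¬x4   [double negation]
≡ (x2 ∨ x3 ∨ ¬x4) ∧ (x2 ∨ ¬x1 ∨ ¬x4) ∧ (x4 ∨ ¬x1 ∨ ¬x3 ∨ x3 ∨ ¬x4) ∧ (x4 ∨ ¬x1 ∨ ¬x3 ∨ ¬x1 ∨ ¬x4)   [distribute ∨ over ∧]
≡ (x2 ∨ x3 ∨ ¬x4) ∧ (x2 ∨ ¬x1 ∨ ¬x4)   [simplify]

(x2 ∨ x3 ∨ ¬x4) ∧ (x2 ∨ ¬x1 ∨ ¬x4)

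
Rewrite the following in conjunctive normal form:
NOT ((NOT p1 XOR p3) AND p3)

NOT ((NOT p1 XOR p3) AND p3)
≡ NOT ((NOT p1 OR p3) AND NOT (NOT p1 AND p3) AND p3)
≡ NOT (NOT p1 OR p3) OR NOT NOT (NOT p1 AND p3) OR NOT p3
≡ (NOT NOT p1 AND NOT p3) OR NOT NOT (NOT p1 AND p3) OR NOT p3
≡ (p1 AND NOT p3) OR NOT NOT (NOT p1 AND p3) OR NOT p3
≡ (p1 AND NOT p3) OR (NOT p1 AND p3) OR NOT p3
≡ (p1 OR NOT p1 OR NOT p3) AND (p1 OR p3 OR NOT p3) AND (NOT p3 OR NOT p1 OR NOT p3) AND (NOT p3 OR p3 OR NOT p3)
≡ NOT p3 OR NOT p1

NOT p3 OR NOT p1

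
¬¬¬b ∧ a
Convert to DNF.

¬b ∧ a

¬¬¬b ∧ a
≡ ¬b ∧ a   [double negation]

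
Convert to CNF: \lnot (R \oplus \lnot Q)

\lnot (R \oplus \lnot Q)
≡ \lnot ((R \lor \lnot Q) \land \lnot (R \land \lnot Q))   [expand \oplus]
≡ \lnot (R \lor \lnot Q) \lor \lnot \lnot (R \land \lnot Q)   [De Morgan]
≡ \lnot R \land \lnot \lnot Q \lor \lnot \lnot (R \land \lnot Q)   [De Morgan]
≡ \lnot R \land Q \lor \lnot \lnot (R \land \lnot Q)   [double negation]
≡ \lnot R \land Q \lor R \land \lnot Q   [double negation]
≡ (\lnot R \lor R) \land (\lnot R \lor \lnot Q) \land (Q \lor R) \land (Q \lor \lnot Q)   [distribute \lor over \land]
≡ (\lnot R \lor \lnot Q) \land (Q \lor R)   [simplify]

(\lnot R \lor \lnot Q) \land (Q \lor R)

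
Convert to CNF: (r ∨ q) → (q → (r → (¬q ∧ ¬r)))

(r ∨ q) → (q → (r → (¬q ∧ ¬r)))
= ¬(r ∨ q) ∨ (q → (r → (¬q ∧ ¬r)))   [eliminate →]
= ¬(r ∨ q) ∨ ¬q ∨ (r → (¬q ∧ ¬r))   [eliminate →]
= ¬(r ∨ q) ∨ ¬q ∨ ¬r ∨ (¬q ∧ ¬r)   [eliminate →]
= (¬r ∧ ¬q) ∨ ¬q ∨ ¬r ∨ (¬q ∧ ¬r)   [De Morgan]
= (¬r ∨ ¬q ∨ ¬r ∨ ¬q) ∧ (¬r ∨ ¬q ∨ ¬r ∨ ¬r) ∧ (¬q ∨ ¬q ∨ ¬r ∨ ¬q) ∧ (¬q ∨ ¬q ∨ ¬r ∨ ¬r)   [distribute ∨ over ∧]
= ¬r ∨ ¬q   [simplify]

¬r ∨ ¬q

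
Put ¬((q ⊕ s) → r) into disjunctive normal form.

¬((q ⊕ s) → r)
≡ ¬(¬(q ⊕ s) ∨ r)   (eliminate →)
≡ ¬(¬((q ∧ ¬s) ∨ (¬q ∧ s)) ∨ r)   (expand ⊕)
≡ ¬¬((q ∧ ¬s) ∨ (¬q ∧ s)) ∧ ¬r   (De Morgan)
≡ ((q ∧ ¬s) ∨ (¬q ∧ s)) ∧ ¬r   (double negation)
≡ (q ∧ ¬s ∧ ¬r) ∨ (¬q ∧ s ∧ ¬r)   (distribute ∧ over ∨)

(q ∧ ¬s ∧ ¬r) ∨ (¬q ∧ s ∧ ¬r)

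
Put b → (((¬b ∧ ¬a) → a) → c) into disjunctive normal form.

¬b ∨ c

b → (((¬b ∧ ¬a) → a) → c)
= ¬b ∨ (((¬b ∧ ¬a) → a) → c)
= ¬b ∨ ¬((¬b ∧ ¬a) → a) ∨ c
= ¬b ∨ ¬(¬(¬b ∧ ¬a) ∨ a) ∨ c
= ¬b ∨ (¬¬(¬b ∧ ¬a) ∧ ¬a) ∨ c
= ¬b ∨ (¬b ∧ ¬a ∧ ¬a) ∨ c
= ¬b ∨ c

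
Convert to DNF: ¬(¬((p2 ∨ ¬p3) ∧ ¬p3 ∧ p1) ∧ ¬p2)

¬(¬((p2 ∨ ¬p3) ∧ ¬p3 ∧ p1) ∧ ¬p2)
≡ ¬¬((p2 ∨ ¬p3) ∧ ¬p3 ∧ p1) ∨ ¬¬p2   [De Morgan]
≡ ((p2 ∨ ¬p3) ∧ ¬p3 ∧ p1) ∨ ¬¬p2   [double negation]
≡ ((p2 ∨ ¬p3) ∧ ¬p3 ∧ p1) ∨ p2   [double negation]
≡ (p2 ∧ ¬p3 ∧ p1) ∨ (¬p3 ∧ ¬p3 ∧ p1) ∨ p2   [distribute ∧ over ∨]
≡ (¬p3 ∧ p1) ∨ p2   [simplify]

(¬p3 ∧ p1) ∨ p2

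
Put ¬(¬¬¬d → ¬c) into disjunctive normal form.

¬(¬¬¬d → ¬c)
= ¬(¬¬¬¬d ∨ ¬c)   — eliminate →
= ¬¬¬¬¬d ∧ ¬¬c   — De Morgan
= ¬¬¬d ∧ ¬¬c   — double negation
= ¬d ∧ ¬¬c   — double negation
= ¬d ∧ c   — double negation

¬d ∧ c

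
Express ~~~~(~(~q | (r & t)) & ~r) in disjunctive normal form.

~~~~(~(~q | (r & t)) & ~r)
≡ ~~(~(~q | (r & t)) & ~r)   [double negation]
≡ ~(~q | (r & t)) & ~r   [double negation]
≡ ~~q & ~(r & t) & ~r   [De Morgan]
≡ q & ~(r & t) & ~r   [double negation]
≡ q & (~r | ~t) & ~r   [De Morgan]
≡ (q & ~r & ~r) | (q & ~t & ~r)   [distribute & over |]
≡ q & ~r   [simplify]

q & ~r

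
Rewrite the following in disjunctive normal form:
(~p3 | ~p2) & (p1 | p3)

(~p3 | ~p2) & (p1 | p3)
≡ (~p3 & p1) | (~p3 & p3) | (~p2 & p1) | (~p2 & p3)   (distribute & over |)
≡ (~p3 & p1) | (~p2 & p1) | (~p2 & p3)   (simplify)

(~p3 & p1) | (~p2 & p1) | (~p2 & p3)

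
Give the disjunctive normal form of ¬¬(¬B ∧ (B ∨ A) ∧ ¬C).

¬¬(¬B ∧ (B ∨ A) ∧ ¬C)
≡ ¬B ∧ (B ∨ A) ∧ ¬C   (double negation)
≡ (¬B ∧ B ∧ ¬C) ∨ (¬B ∧ A ∧ ¬C)   (distribute ∧ over ∨)
≡ ¬B ∧ A ∧ ¬C   (simplify)

¬B ∧ A ∧ ¬C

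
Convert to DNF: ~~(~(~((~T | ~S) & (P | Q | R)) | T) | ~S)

(~T & P) | (~T & Q) | (~T & R) | ~S

~~(~(~((~T | ~S) & (P | Q | R)) | T) | ~S)
= ~(~((~T | ~S) & (P | Q | R)) | T) | ~S   [double negation]
= (~~((~T | ~S) & (P | Q | R)) & ~T) | ~S   [De Morgan]
= ((~T | ~S) & (P | Q | R) & ~T) | ~S   [double negation]
= (~T & P & ~T) | (~T & Q & ~T) | (~T & R & ~T) | (~S & P & ~T) | (~S & Q & ~T) | (~S & R & ~T) | ~S   [distribute & over |]
= (~T & P) | (~T & Q) | (~T & R) | ~S   [simplify]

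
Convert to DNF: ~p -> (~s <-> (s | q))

p | (q & ~s)

~p -> (~s <-> (s | q))
⇔ ~~p | (~s <-> (s | q))   [eliminate ->]
⇔ ~~p | ((~s -> (s | q)) & ((s | q) -> ~s))   [eliminate <->]
⇔ ~~p | ((~~s | s | q) & ((s | q) -> ~s))   [eliminate ->]
⇔ ~~p | ((~~s | s | q) & (~(s | q) | ~s))   [eliminate ->]
⇔ p | ((~~s | s | q) & (~(s | q) | ~s))   [double negation]
⇔ p | ((s | s | q) & (~(s | q) | ~s))   [double negation]
⇔ p | ((s | s | q) & ((~s & ~q) | ~s))   [De Morgan]
⇔ p | (s & ~s & ~q) | (s & ~s) | (s & ~s & ~q) | (s & ~s) | (q & ~s & ~q) | (q & ~s)   [distribute & over |]
⇔ p | (q & ~s)   [simplify]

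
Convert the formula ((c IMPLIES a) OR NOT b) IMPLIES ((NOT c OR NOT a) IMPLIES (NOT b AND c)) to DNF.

(c AND NOT a AND b) OR (c AND a) OR (NOT b AND c)

((c IMPLIES a) OR NOT b) IMPLIES ((NOT c OR NOT a) IMPLIES (NOT b AND c))
≡ NOT ((c IMPLIES a) OR NOT b) OR ((NOT c OR NOT a) IMPLIES (NOT b AND c))
≡ NOT (NOT c OR a OR NOT b) OR ((NOT c OR NOT a) IMPLIES (NOT b AND c))
≡ NOT (NOT c OR a OR NOT b) OR NOT (NOT c OR NOT a) OR (NOT b AND c)
≡ (NOT NOT c AND NOT a AND NOT NOT b) OR NOT (NOT c OR NOT a) OR (NOT b AND c)
≡ (c AND NOT a AND NOT NOT b) OR NOT (NOT c OR NOT a) OR (NOT b AND c)
≡ (c AND NOT a AND b) OR NOT (NOT c OR NOT a) OR (NOT b AND c)
≡ (c AND NOT a AND b) OR (NOT NOT c AND NOT NOT a) OR (NOT b AND c)
≡ (c AND NOT a AND b) OR (c AND NOT NOT a) OR (NOT b AND c)
≡ (c AND NOT a AND b) OR (c AND a) OR (NOT b AND c)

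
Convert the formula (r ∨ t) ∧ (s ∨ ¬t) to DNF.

(r ∨ t) ∧ (s ∨ ¬t)
= (r ∧ s) ∨ (r ∧ ¬t) ∨ (t ∧ s) ∨ (t ∧ ¬t)   (distribute ∧ over ∨)
= (r ∧ s) ∨ (r ∧ ¬t) ∨ (t ∧ s)   (simplify)

(r ∧ s) ∨ (r ∧ ¬t) ∨ (t ∧ s)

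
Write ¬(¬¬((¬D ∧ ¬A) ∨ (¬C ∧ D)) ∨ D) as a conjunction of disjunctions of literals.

(D ∨ A) ∧ ¬D

¬(¬¬((¬D ∧ ¬A) ∨ (¬C ∧ D)) ∨ D)
≡ ¬¬¬((¬D ∧ ¬A) ∨ (¬C ∧ D)) ∧ ¬D   [De Morgan]
≡ ¬((¬D ∧ ¬A) ∨ (¬C ∧ D)) ∧ ¬D   [double negation]
≡ ¬(¬D ∧ ¬A) ∧ ¬(¬C ∧ D) ∧ ¬D   [De Morgan]
≡ (¬¬D ∨ ¬¬A) ∧ ¬(¬C ∧ D) ∧ ¬D   [De Morgan]
≡ (D ∨ ¬¬A) ∧ ¬(¬C ∧ D) ∧ ¬D   [double negation]
≡ (D ∨ A) ∧ ¬(¬C ∧ D) ∧ ¬D   [double negation]
≡ (D ∨ A) ∧ (¬¬C ∨ ¬D) ∧ ¬D   [De Morgan]
≡ (D ∨ A) ∧ (C ∨ ¬D) ∧ ¬D   [double negation]
≡ (D ∨ A) ∧ ¬D   [simplify]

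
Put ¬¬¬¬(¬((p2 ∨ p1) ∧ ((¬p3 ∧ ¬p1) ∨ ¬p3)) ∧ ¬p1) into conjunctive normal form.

¬¬¬¬(¬((p2 ∨ p1) ∧ ((¬p3 ∧ ¬p1) ∨ ¬p3)) ∧ ¬p1)
≡ ¬¬(¬((p2 ∨ p1) ∧ ((¬p3 ∧ ¬p1) ∨ ¬p3)) ∧ ¬p1)   — double negation
≡ ¬((p2 ∨ p1) ∧ ((¬p3 ∧ ¬p1) ∨ ¬p3)) ∧ ¬p1   — double negation
≡ (¬(p2 ∨ p1) ∨ ¬((¬p3 ∧ ¬p1) ∨ ¬p3)) ∧ ¬p1   — De Morgan
≡ ((¬p2 ∧ ¬p1) ∨ ¬((¬p3 ∧ ¬p1) ∨ ¬p3)) ∧ ¬p1   — De Morgan
≡ ((¬p2 ∧ ¬p1) ∨ (¬(¬p3 ∧ ¬p1) ∧ ¬¬p3)) ∧ ¬p1   — De Morgan
≡ ((¬p2 ∧ ¬p1) ∨ ((¬¬p3 ∨ ¬¬p1) ∧ ¬¬p3)) ∧ ¬p1   — De Morgan
≡ ((¬p2 ∧ ¬p1) ∨ ((p3 ∨ ¬¬p1) ∧ ¬¬p3)) ∧ ¬p1   — double negation
≡ ((¬p2 ∧ ¬p1) ∨ ((p3 ∨ p1) ∧ ¬¬p3)) ∧ ¬p1   — double negation
≡ ((¬p2 ∧ ¬p1) ∨ ((p3 ∨ p1) ∧ p3)) ∧ ¬p1   — double negation
≡ (¬p2 ∨ p3 ∨ p1) ∧ (¬p2 ∨ p3) ∧ (¬p1 ∨ p3 ∨ p1) ∧ (¬p1 ∨ p3) ∧ ¬p1   — distribute ∨ over ∧
≡ (¬p2 ∨ p3) ∧ ¬p1   — simplify

(¬p2 ∨ p3) ∧ ¬p1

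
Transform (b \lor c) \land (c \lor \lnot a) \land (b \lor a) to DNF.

(b \lor c) \land (c \lor \lnot a) \land (b \lor a)
≡ (b \land c \land b) \lor (b \land c \land a) \lor (b \land \lnot a \land b) \lor (b \land \lnot a \land a) \lor (c \land c \land b) \lor (c \land c \land a) \lor (c \land \lnot a \land b) \lor (c \land \lnot a \land a)   [distribute \land over \lor]
≡ (b \land c) \lor (b \land \lnot a) \lor (c \land a)   [simplify]

(b \land c) \lor (b \land \lnot a) \lor (c \land a)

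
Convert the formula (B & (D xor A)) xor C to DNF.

(B & D & ~A & ~C) | (B & ~D & A & ~C) | (~B & C) | (~D & ~A & C) | (A & D & C)

(B & (D xor A)) xor C
≡ (B & (D xor A) & ~C) | (~(B & (D xor A)) & C)
≡ (B & ((D & ~A) | (~D & A)) & ~C) | (~(B & (D xor A)) & C)
≡ (B & ((D & ~A) | (~D & A)) & ~C) | (~(B & ((D & ~A) | (~D & A))) & C)
≡ (B & ((D & ~A) | (~D & A)) & ~C) | ((~B | ~((D & ~A) | (~D & A))) & C)
≡ (B & ((D & ~A) | (~D & A)) & ~C) | ((~B | (~(D & ~A) & ~(~D & A))) & C)
≡ (B & ((D & ~A) | (~D & A)) & ~C) | ((~B | ((~D | ~~A) & ~(~D & A))) & C)
≡ (B & ((D & ~A) | (~D & A)) & ~C) | ((~B | ((~D | A) & ~(~D & A))) & C)
≡ (B & ((D & ~A) | (~D & A)) & ~C) | ((~B | ((~D | A) & (~~D | ~A))) & C)
≡ (B & ((D & ~A) | (~D & A)) & ~C) | ((~B | ((~D | A) & (D | ~A))) & C)
≡ (B & D & ~A & ~C) | (B & ~D & A & ~C) | (~B & C) | (~D & D & C) | (~D & ~A & C) | (A & D & C) | (A & ~A & C)
≡ (B & D & ~A & ~C) | (B & ~D & A & ~C) | (~B & C) | (~D & ~A & C) | (A & D & C)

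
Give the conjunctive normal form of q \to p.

\lnot q \lor p

q \to p
⇔ \lnot q \lor p   [eliminate \to]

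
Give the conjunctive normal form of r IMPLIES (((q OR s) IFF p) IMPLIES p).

r IMPLIES (((q OR s) IFF p) IMPLIES p)
≡ NOT r OR (((q OR s) IFF p) IMPLIES p)   [eliminate IMPLIES]
≡ NOT r OR NOT ((q OR s) IFF p) OR p   [eliminate IMPLIES]
≡ NOT r OR NOT (((q OR s) IMPLIES p) AND (p IMPLIES (q OR s))) OR p   [eliminate IFF]
≡ NOT r OR NOT ((NOT (q OR s) OR p) AND (p IMPLIES (q OR s))) OR p   [eliminate IMPLIES]
≡ NOT r OR NOT ((NOT (q OR s) OR p) AND (NOT p OR q OR s)) OR p   [eliminate IMPLIES]
≡ NOT r OR NOT (NOT (q OR s) OR p) OR NOT (NOT p OR q OR s) OR p   [De Morgan]
≡ NOT r OR (NOT NOT (q OR s) AND NOT p) OR NOT (NOT p OR q OR s) OR p   [De Morgan]
≡ NOT r OR ((q OR s) AND NOT p) OR NOT (NOT p OR q OR s) OR p   [double negation]
≡ NOT r OR ((q OR s) AND NOT p) OR (NOT NOT p AND NOT q AND NOT s) OR p   [De Morgan]
≡ NOT r OR ((q OR s) AND NOT p) OR (p AND NOT q AND NOT s) OR p   [double negation]
≡ (NOT r OR q OR s OR p OR p) AND (NOT r OR q OR s OR NOT q OR p) AND (NOT r OR q OR s OR NOT s OR p) AND (NOT r OR NOT p OR p OR p) AND (NOT r OR NOT p OR NOT q OR p) AND (NOT r OR NOT p OR NOT s OR p)   [distribute OR over AND]
≡ NOT r OR q OR s OR p   [simplify]

NOT r OR q OR s OR p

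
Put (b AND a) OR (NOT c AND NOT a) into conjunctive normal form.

(b OR NOT c) AND (b OR NOT a) AND (a OR NOT c)

(b AND a) OR (NOT c AND NOT a)
≡ (b OR NOT c) AND (b OR NOT a) AND (a OR NOT c) AND (a OR NOT a)   [distribute OR over AND]
≡ (b OR NOT c) AND (b OR NOT a) AND (a OR NOT c)   [simplify]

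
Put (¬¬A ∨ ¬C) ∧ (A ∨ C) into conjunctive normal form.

(¬¬A ∨ ¬C) ∧ (A ∨ C)
≡ (A ∨ ¬C) ∧ (A ∨ C)   — double negation

(A ∨ ¬C) ∧ (A ∨ C)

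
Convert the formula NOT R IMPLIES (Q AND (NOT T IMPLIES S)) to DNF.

NOT R IMPLIES (Q AND (NOT T IMPLIES S))
⇔ NOT NOT R OR (Q AND (NOT T IMPLIES S))   — eliminate IMPLIES
⇔ NOT NOT R OR (Q AND (NOT NOT T OR S))   — eliminate IMPLIES
⇔ R OR (Q AND (NOT NOT T OR S))   — double negation
⇔ R OR (Q AND (T OR S))   — double negation
⇔ R OR (Q AND T) OR (Q AND S)   — distribute AND over OR

R OR (Q AND T) OR (Q AND S)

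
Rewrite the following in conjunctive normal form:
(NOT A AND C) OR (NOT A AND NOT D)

NOT A AND (C OR NOT D)

(NOT A AND C) OR (NOT A AND NOT D)
≡ (NOT A OR NOT A) AND (NOT A OR NOT D) AND (C OR NOT A) AND (C OR NOT D)   (distribute OR over AND)
≡ NOT A AND (C OR NOT D)   (simplify)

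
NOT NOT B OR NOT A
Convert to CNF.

B OR NOT A

NOT NOT B OR NOT A
⇔ B OR NOT A   (double negation)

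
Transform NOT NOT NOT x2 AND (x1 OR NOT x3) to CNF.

NOT NOT NOT x2 AND (x1 OR NOT x3)
⇔ NOT x2 AND (x1 OR NOT x3)

NOT x2 AND (x1 OR NOT x3)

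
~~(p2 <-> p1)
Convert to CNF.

(~p2 | p1) & (~p1 | p2)

~~(p2 <-> p1)
≡ ~~((p2 -> p1) & (p1 -> p2))   [eliminate <->]
≡ ~~((~p2 | p1) & (p1 -> p2))   [eliminate ->]
≡ ~~((~p2 | p1) & (~p1 | p2))   [eliminate ->]
≡ (~p2 | p1) & (~p1 | p2)   [double negation]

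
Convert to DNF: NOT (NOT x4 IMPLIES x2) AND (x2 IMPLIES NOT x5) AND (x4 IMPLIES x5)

NOT (NOT x4 IMPLIES x2) AND (x2 IMPLIES NOT x5) AND (x4 IMPLIES x5)
= NOT (NOT NOT x4 OR x2) AND (x2 IMPLIES NOT x5) AND (x4 IMPLIES x5)   [eliminate IMPLIES]
= NOT (NOT NOT x4 OR x2) AND (NOT x2 OR NOT x5) AND (x4 IMPLIES x5)   [eliminate IMPLIES]
= NOT (NOT NOT x4 OR x2) AND (NOT x2 OR NOT x5) AND (NOT x4 OR x5)   [eliminate IMPLIES]
= NOT NOT NOT x4 AND NOT x2 AND (NOT x2 OR NOT x5) AND (NOT x4 OR x5)   [De Morgan]
= NOT x4 AND NOT x2 AND (NOT x2 OR NOT x5) AND (NOT x4 OR x5)   [double negation]
= (NOT x4 AND NOT x2 AND NOT x2 AND NOT x4) OR (NOT x4 AND NOT x2 AND NOT x2 AND x5) OR (NOT x4 AND NOT x2 AND NOT x5 AND NOT x4) OR (NOT x4 AND NOT x2 AND NOT x5 AND x5)   [distribute AND over OR]
= NOT x4 AND NOT x2   [simplify]

NOT x4 AND NOT x2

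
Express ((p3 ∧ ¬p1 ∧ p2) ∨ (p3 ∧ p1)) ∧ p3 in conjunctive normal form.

p3 ∧ (p2 ∨ p1)

((p3 ∧ ¬p1 ∧ p2) ∨ (p3 ∧ p1)) ∧ p3
= (p3 ∨ p3) ∧ (p3 ∨ p1) ∧ (¬p1 ∨ p3) ∧ (¬p1 ∨ p1) ∧ (p2 ∨ p3) ∧ (p2 ∨ p1) ∧ p3
= p3 ∧ (p2 ∨ p1)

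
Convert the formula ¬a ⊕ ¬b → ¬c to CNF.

(a ∨ ¬b ∨ ¬c) ∧ (b ∨ ¬a ∨ ¬c)

¬a ⊕ ¬b → ¬c
= ¬(¬a ⊕ ¬b) ∨ ¬c   — eliminate →
= ¬((¬a ∨ ¬b) ∧ ¬(¬a ∧ ¬b)) ∨ ¬c   — expand ⊕
= ¬(¬a ∨ ¬b) ∨ ¬¬(¬a ∧ ¬b) ∨ ¬c   — De Morgan
= ¬¬a ∧ ¬¬b ∨ ¬¬(¬a ∧ ¬b) ∨ ¬c   — De Morgan
= a ∧ ¬¬b ∨ ¬¬(¬a ∧ ¬b) ∨ ¬c   — double negation
= a ∧ b ∨ ¬¬(¬a ∧ ¬b) ∨ ¬c   — double negation
= a ∧ b ∨ ¬a ∧ ¬b ∨ ¬c   — double negation
= (a ∨ ¬a ∨ ¬c) ∧ (a ∨ ¬b ∨ ¬c) ∧ (b ∨ ¬a ∨ ¬c) ∧ (b ∨ ¬b ∨ ¬c)   — distribute ∨ over ∧
= (a ∨ ¬b ∨ ¬c) ∧ (b ∨ ¬a ∨ ¬c)   — simplify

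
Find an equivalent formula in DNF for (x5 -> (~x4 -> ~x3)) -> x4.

(x5 -> (~x4 -> ~x3)) -> x4
≡ ~(x5 -> (~x4 -> ~x3)) | x4
≡ ~(~x5 | (~x4 -> ~x3)) | x4
≡ ~(~x5 | ~~x4 | ~x3) | x4
≡ (~~x5 & ~~~x4 & ~~x3) | x4
≡ (x5 & ~~~x4 & ~~x3) | x4
≡ (x5 & ~x4 & ~~x3) | x4
≡ (x5 & ~x4 & x3) | x4

(x5 & ~x4 & x3) | x4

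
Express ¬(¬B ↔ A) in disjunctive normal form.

¬B ∧ ¬A ∨ A ∧ B

¬(¬B ↔ A)
≡ ¬((¬B → A) ∧ (A → ¬B))   — eliminate ↔
≡ ¬((¬¬B ∨ A) ∧ (A → ¬B))   — eliminate →
≡ ¬((¬¬B ∨ A) ∧ (¬A ∨ ¬B))   — eliminate →
≡ ¬(¬¬B ∨ A) ∨ ¬(¬A ∨ ¬B)   — De Morgan
≡ ¬¬¬B ∧ ¬A ∨ ¬(¬A ∨ ¬B)   — De Morgan
≡ ¬B ∧ ¬A ∨ ¬(¬A ∨ ¬B)   — double negation
≡ ¬B ∧ ¬A ∨ ¬¬A ∧ ¬¬B   — De Morgan
≡ ¬B ∧ ¬A ∨ A ∧ ¬¬B   — double negation
≡ ¬B ∧ ¬A ∨ A ∧ B   — double negation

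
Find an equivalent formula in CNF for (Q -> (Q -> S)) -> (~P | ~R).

(Q | ~P | ~R) & (~S | ~P | ~R)

(Q -> (Q -> S)) -> (~P | ~R)
= ~(Q -> (Q -> S)) | ~P | ~R   [eliminate ->]
= ~(~Q | (Q -> S)) | ~P | ~R   [eliminate ->]
= ~(~Q | ~Q | S) | ~P | ~R   [eliminate ->]
= (~~Q & ~~Q & ~S) | ~P | ~R   [De Morgan]
= (Q & ~~Q & ~S) | ~P | ~R   [double negation]
= (Q & Q & ~S) | ~P | ~R   [double negation]
= (Q | ~P | ~R) & (Q | ~P | ~R) & (~S | ~P | ~R)   [distribute | over &]
= (Q | ~P | ~R) & (~S | ~P | ~R)   [simplify]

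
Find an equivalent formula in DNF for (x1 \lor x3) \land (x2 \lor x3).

(x1 \land x2) \lor x3

(x1 \lor x3) \land (x2 \lor x3)
≡ (x1 \land x2) \lor (x1 \land x3) \lor (x3 \land x2) \lor (x3 \land x3)   (distribute \land over \lor)
≡ (x1 \land x2) \lor x3   (simplify)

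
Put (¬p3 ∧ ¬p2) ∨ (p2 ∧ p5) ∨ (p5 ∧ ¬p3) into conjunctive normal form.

(¬p3 ∨ p2) ∧ (¬p3 ∨ p5) ∧ (¬p2 ∨ p5)

(¬p3 ∧ ¬p2) ∨ (p2 ∧ p5) ∨ (p5 ∧ ¬p3)
≡ (¬p3 ∨ p2 ∨ p5) ∧ (¬p3 ∨ p2 ∨ ¬p3) ∧ (¬p3 ∨ p5 ∨ p5) ∧ (¬p3 ∨ p5 ∨ ¬p3) ∧ (¬p2 ∨ p2 ∨ p5) ∧ (¬p2 ∨ p2 ∨ ¬p3) ∧ (¬p2 ∨ p5 ∨ p5) ∧ (¬p2 ∨ p5 ∨ ¬p3)
≡ (¬p3 ∨ p2) ∧ (¬p3 ∨ p5) ∧ (¬p2 ∨ p5)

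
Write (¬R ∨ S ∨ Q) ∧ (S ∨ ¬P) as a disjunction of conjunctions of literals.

¬R ∧ ¬P ∨ S ∨ Q ∧ ¬P

(¬R ∨ S ∨ Q) ∧ (S ∨ ¬P)
≡ ¬R ∧ S ∨ ¬R ∧ ¬P ∨ S ∧ S ∨ S ∧ ¬P ∨ Q ∧ S ∨ Q ∧ ¬P   (distribute ∧ over ∨)
≡ ¬R ∧ ¬P ∨ S ∨ Q ∧ ¬P   (simplify)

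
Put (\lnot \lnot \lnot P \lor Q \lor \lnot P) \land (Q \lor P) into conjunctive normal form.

(\lnot \lnot \lnot P \lor Q \lor \lnot P) \land (Q \lor P)
⇔ (\lnot P \lor Q \lor \lnot P) \land (Q \lor P)   [double negation]
⇔ (\lnot P \lor Q) \land (Q \lor P)   [simplify]

(\lnot P \lor Q) \land (Q \lor P)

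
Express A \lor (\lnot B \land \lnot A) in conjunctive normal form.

A \lor \lnot B

A \lor (\lnot B \land \lnot A)
≡ (A \lor \lnot B) \land (A \lor \lnot A)   [distribute \lor over \land]
≡ A \lor \lnot B   [simplify]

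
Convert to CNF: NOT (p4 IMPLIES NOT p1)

NOT (p4 IMPLIES NOT p1)
≡ NOT (NOT p4 OR NOT p1)   (eliminate IMPLIES)
≡ NOT NOT p4 AND NOT NOT p1   (De Morgan)
≡ p4 AND NOT NOT p1   (double negation)
≡ p4 AND p1   (double negation)

p4 AND p1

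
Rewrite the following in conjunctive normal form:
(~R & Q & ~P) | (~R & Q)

(~R & Q & ~P) | (~R & Q)
≡ (~R | ~R) & (~R | Q) & (Q | ~R) & (Q | Q) & (~P | ~R) & (~P | Q)   (distribute | over &)
≡ ~R & Q   (simplify)

~R & Q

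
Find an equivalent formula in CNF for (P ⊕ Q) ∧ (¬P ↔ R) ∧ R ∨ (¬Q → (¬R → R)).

(P ⊕ Q) ∧ (¬P ↔ R) ∧ R ∨ (¬Q → (¬R → R))
≡ (P ∨ Q) ∧ ¬(P ∧ Q) ∧ (¬P ↔ R) ∧ R ∨ (¬Q → (¬R → R))   [expand ⊕]
≡ (P ∨ Q) ∧ ¬(P ∧ Q) ∧ (¬P → R) ∧ (R → ¬P) ∧ R ∨ (¬Q → (¬R → R))   [eliminate ↔]
≡ (P ∨ Q) ∧ ¬(P ∧ Q) ∧ (¬¬P ∨ R) ∧ (R → ¬P) ∧ R ∨ (¬Q → (¬R → R))   [eliminate →]
≡ (P ∨ Q) ∧ ¬(P ∧ Q) ∧ (¬¬P ∨ R) ∧ (¬R ∨ ¬P) ∧ R ∨ (¬Q → (¬R → R))   [eliminate →]
≡ (P ∨ Q) ∧ ¬(P ∧ Q) ∧ (¬¬P ∨ R) ∧ (¬R ∨ ¬P) ∧ R ∨ ¬¬Q ∨ (¬R → R)   [eliminate →]
≡ (P ∨ Q) ∧ ¬(P ∧ Q) ∧ (¬¬P ∨ R) ∧ (¬R ∨ ¬P) ∧ R ∨ ¬¬Q ∨ ¬¬R ∨ R   [eliminate →]
≡ (P ∨ Q) ∧ (¬P ∨ ¬Q) ∧ (¬¬P ∨ R) ∧ (¬R ∨ ¬P) ∧ R ∨ ¬¬Q ∨ ¬¬R ∨ R   [De Morgan]
≡ (P ∨ Q) ∧ (¬P ∨ ¬Q) ∧ (P ∨ R) ∧ (¬R ∨ ¬P) ∧ R ∨ ¬¬Q ∨ ¬¬R ∨ R   [double negation]
≡ (P ∨ Q) ∧ (¬P ∨ ¬Q) ∧ (P ∨ R) ∧ (¬R ∨ ¬P) ∧ R ∨ Q ∨ ¬¬R ∨ R   [double negation]
≡ (P ∨ Q) ∧ (¬P ∨ ¬Q) ∧ (P ∨ R) ∧ (¬R ∨ ¬P) ∧ R ∨ Q ∨ R ∨ R   [double negation]
≡ (P ∨ Q ∨ Q ∨ R ∨ R) ∧ (¬P ∨ ¬Q ∨ Q ∨ R ∨ R) ∧ (P ∨ R ∨ Q ∨ R ∨ R) ∧ (¬R ∨ ¬P ∨ Q ∨ R ∨ R) ∧ (R ∨ Q ∨ R ∨ R)   [distribute ∨ over ∧]
≡ R ∨ Q   [simplify]

R ∨ Q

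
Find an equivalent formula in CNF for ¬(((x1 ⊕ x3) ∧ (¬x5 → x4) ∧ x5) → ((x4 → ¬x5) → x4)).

¬(((x1 ⊕ x3) ∧ (¬x5 → x4) ∧ x5) → ((x4 → ¬x5) → x4))
≡ ¬(¬((x1 ⊕ x3) ∧ (¬x5 → x4) ∧ x5) ∨ ((x4 → ¬x5) → x4))   — eliminate →
≡ ¬(¬((x1 ∨ x3) ∧ ¬(x1 ∧ x3) ∧ (¬x5 → x4) ∧ x5) ∨ ((x4 → ¬x5) → x4))   — expand ⊕
≡ ¬(¬((x1 ∨ x3) ∧ ¬(x1 ∧ x3) ∧ (¬¬x5 ∨ x4) ∧ x5) ∨ ((x4 → ¬x5) → x4))   — eliminate →
≡ ¬(¬((x1 ∨ x3) ∧ ¬(x1 ∧ x3) ∧ (¬¬x5 ∨ x4) ∧ x5) ∨ ¬(x4 → ¬x5) ∨ x4)   — eliminate →
≡ ¬(¬((x1 ∨ x3) ∧ ¬(x1 ∧ x3) ∧ (¬¬x5 ∨ x4) ∧ x5) ∨ ¬(¬x4 ∨ ¬x5) ∨ x4)   — eliminate →
≡ ¬¬((x1 ∨ x3) ∧ ¬(x1 ∧ x3) ∧ (¬¬x5 ∨ x4) ∧ x5) ∧ ¬¬(¬x4 ∨ ¬x5) ∧ ¬x4   — De Morgan
≡ (x1 ∨ x3) ∧ ¬(x1 ∧ x3) ∧ (¬¬x5 ∨ x4) ∧ x5 ∧ ¬¬(¬x4 ∨ ¬x5) ∧ ¬x4   — double negation
≡ (x1 ∨ x3) ∧ (¬x1 ∨ ¬x3) ∧ (¬¬x5 ∨ x4) ∧ x5 ∧ ¬¬(¬x4 ∨ ¬x5) ∧ ¬x4   — De Morgan
≡ (x1 ∨ x3) ∧ (¬x1 ∨ ¬x3) ∧ (x5 ∨ x4) ∧ x5 ∧ ¬¬(¬x4 ∨ ¬x5) ∧ ¬x4   — double negation
≡ (x1 ∨ x3) ∧ (¬x1 ∨ ¬x3) ∧ (x5 ∨ x4) ∧ x5 ∧ (¬x4 ∨ ¬x5) ∧ ¬x4   — double negation
≡ (x1 ∨ x3) ∧ (¬x1 ∨ ¬x3) ∧ x5 ∧ ¬x4   — simplify

(x1 ∨ x3) ∧ (¬x1 ∨ ¬x3) ∧ x5 ∧ ¬x4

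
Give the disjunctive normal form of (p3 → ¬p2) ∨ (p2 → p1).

¬p3 ∨ ¬p2 ∨ p1

(p3 → ¬p2) ∨ (p2 → p1)
≡ ¬p3 ∨ ¬p2 ∨ (p2 → p1)
≡ ¬p3 ∨ ¬p2 ∨ ¬p2 ∨ p1
≡ ¬p3 ∨ ¬p2 ∨ p1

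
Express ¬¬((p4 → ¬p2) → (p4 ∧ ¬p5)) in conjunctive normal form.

p4 ∧ (p2 ∨ ¬p5)

¬¬((p4 → ¬p2) → (p4 ∧ ¬p5))
⇔ ¬¬(¬(p4 → ¬p2) ∨ (p4 ∧ ¬p5))   — eliminate →
⇔ ¬¬(¬(¬p4 ∨ ¬p2) ∨ (p4 ∧ ¬p5))   — eliminate →
⇔ ¬(¬p4 ∨ ¬p2) ∨ (p4 ∧ ¬p5)   — double negation
⇔ (¬¬p4 ∧ ¬¬p2) ∨ (p4 ∧ ¬p5)   — De Morgan
⇔ (p4 ∧ ¬¬p2) ∨ (p4 ∧ ¬p5)   — double negation
⇔ (p4 ∧ p2) ∨ (p4 ∧ ¬p5)   — double negation
⇔ (p4 ∨ p4) ∧ (p4 ∨ ¬p5) ∧ (p2 ∨ p4) ∧ (p2 ∨ ¬p5)   — distribute ∨ over ∧
⇔ p4 ∧ (p2 ∨ ¬p5)   — simplify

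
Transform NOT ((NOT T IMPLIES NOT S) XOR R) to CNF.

NOT ((NOT T IMPLIES NOT S) XOR R)
⇔ NOT (((NOT T IMPLIES NOT S) OR R) AND NOT ((NOT T IMPLIES NOT S) AND R))
⇔ NOT ((NOT NOT T OR NOT S OR R) AND NOT ((NOT T IMPLIES NOT S) AND R))
⇔ NOT ((NOT NOT T OR NOT S OR R) AND NOT ((NOT NOT T OR NOT S) AND R))
⇔ NOT (NOT NOT T OR NOT S OR R) OR NOT NOT ((NOT NOT T OR NOT S) AND R)
⇔ (NOT NOT NOT T AND NOT NOT S AND NOT R) OR NOT NOT ((NOT NOT T OR NOT S) AND R)
⇔ (NOT T AND NOT NOT S AND NOT R) OR NOT NOT ((NOT NOT T OR NOT S) AND R)
⇔ (NOT T AND S AND NOT R) OR NOT NOT ((NOT NOT T OR NOT S) AND R)
⇔ (NOT T AND S AND NOT R) OR ((NOT NOT T OR NOT S) AND R)
⇔ (NOT T AND S AND NOT R) OR ((T OR NOT S) AND R)
⇔ (NOT T OR T OR NOT S) AND (NOT T OR R) AND (S OR T OR NOT S) AND (S OR R) AND (NOT R OR T OR NOT S) AND (NOT R OR R)
⇔ (NOT T OR R) AND (S OR R) AND (NOT R OR T OR NOT S)

(NOT T OR R) AND (S OR R) AND (NOT R OR T OR NOT S)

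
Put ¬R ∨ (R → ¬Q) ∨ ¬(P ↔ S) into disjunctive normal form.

¬R ∨ ¬Q ∨ P ∧ ¬S ∨ S ∧ ¬P

¬R ∨ (R → ¬Q) ∨ ¬(P ↔ S)
⇔ ¬R ∨ ¬R ∨ ¬Q ∨ ¬(P ↔ S)   — eliminate →
⇔ ¬R ∨ ¬R ∨ ¬Q ∨ ¬((P → S) ∧ (S → P))   — eliminate ↔
⇔ ¬R ∨ ¬R ∨ ¬Q ∨ ¬((¬P ∨ S) ∧ (S → P))   — eliminate →
⇔ ¬R ∨ ¬R ∨ ¬Q ∨ ¬((¬P ∨ S) ∧ (¬S ∨ P))   — eliminate →
⇔ ¬R ∨ ¬R ∨ ¬Q ∨ ¬(¬P ∨ S) ∨ ¬(¬S ∨ P)   — De Morgan
⇔ ¬R ∨ ¬R ∨ ¬Q ∨ ¬¬P ∧ ¬S ∨ ¬(¬S ∨ P)   — De Morgan
⇔ ¬R ∨ ¬R ∨ ¬Q ∨ P ∧ ¬S ∨ ¬(¬S ∨ P)   — double negation
⇔ ¬R ∨ ¬R ∨ ¬Q ∨ P ∧ ¬S ∨ ¬¬S ∧ ¬P   — De Morgan
⇔ ¬R ∨ ¬R ∨ ¬Q ∨ P ∧ ¬S ∨ S ∧ ¬P   — double negation
⇔ ¬R ∨ ¬Q ∨ P ∧ ¬S ∨ S ∧ ¬P   — simplify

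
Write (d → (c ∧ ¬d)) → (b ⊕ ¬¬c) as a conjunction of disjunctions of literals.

(d → (c ∧ ¬d)) → (b ⊕ ¬¬c)
⇔ ¬(d → (c ∧ ¬d)) ∨ (b ⊕ ¬¬c)   (eliminate →)
⇔ ¬(¬d ∨ (c ∧ ¬d)) ∨ (b ⊕ ¬¬c)   (eliminate →)
⇔ ¬(¬d ∨ (c ∧ ¬d)) ∨ ((b ∨ ¬¬c) ∧ ¬(b ∧ ¬¬c))   (expand ⊕)
⇔ (¬¬d ∧ ¬(c ∧ ¬d)) ∨ ((b ∨ ¬¬c) ∧ ¬(b ∧ ¬¬c))   (De Morgan)
⇔ (d ∧ ¬(c ∧ ¬d)) ∨ ((b ∨ ¬¬c) ∧ ¬(b ∧ ¬¬c))   (double negation)
⇔ (d ∧ (¬c ∨ ¬¬d)) ∨ ((b ∨ ¬¬c) ∧ ¬(b ∧ ¬¬c))   (De Morgan)
⇔ (d ∧ (¬c ∨ d)) ∨ ((b ∨ ¬¬c) ∧ ¬(b ∧ ¬¬c))   (double negation)
⇔ (d ∧ (¬c ∨ d)) ∨ ((b ∨ c) ∧ ¬(b ∧ ¬¬c))   (double negation)
⇔ (d ∧ (¬c ∨ d)) ∨ ((b ∨ c) ∧ (¬b ∨ ¬¬¬c))   (De Morgan)
⇔ (d ∧ (¬c ∨ d)) ∨ ((b ∨ c) ∧ (¬b ∨ ¬c))   (double negation)
⇔ (d ∨ b ∨ c) ∧ (d ∨ ¬b ∨ ¬c) ∧ (¬c ∨ d ∨ b ∨ c) ∧ (¬c ∨ d ∨ ¬b ∨ ¬c)   (distribute ∨ over ∧)
⇔ (d ∨ b ∨ c) ∧ (d ∨ ¬b ∨ ¬c)   (simplify)

(d ∨ b ∨ c) ∧ (d ∨ ¬b ∨ ¬c)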